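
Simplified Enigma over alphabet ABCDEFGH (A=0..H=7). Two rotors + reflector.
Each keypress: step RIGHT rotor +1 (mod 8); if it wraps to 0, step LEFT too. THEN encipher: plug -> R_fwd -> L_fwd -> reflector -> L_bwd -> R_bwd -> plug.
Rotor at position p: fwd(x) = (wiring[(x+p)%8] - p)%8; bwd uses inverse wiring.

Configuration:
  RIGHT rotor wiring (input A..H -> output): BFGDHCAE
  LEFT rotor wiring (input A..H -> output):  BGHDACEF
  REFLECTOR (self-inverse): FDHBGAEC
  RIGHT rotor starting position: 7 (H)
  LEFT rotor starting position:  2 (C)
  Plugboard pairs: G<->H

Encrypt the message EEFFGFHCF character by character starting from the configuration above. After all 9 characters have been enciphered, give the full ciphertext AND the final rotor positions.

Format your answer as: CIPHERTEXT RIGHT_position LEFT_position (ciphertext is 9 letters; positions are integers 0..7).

Answer: BGAGEEEHG 0 4

Derivation:
Char 1 ('E'): step: R->0, L->3 (L advanced); E->plug->E->R->H->L->E->refl->G->L'->F->R'->B->plug->B
Char 2 ('E'): step: R->1, L=3; E->plug->E->R->B->L->F->refl->A->L'->A->R'->H->plug->G
Char 3 ('F'): step: R->2, L=3; F->plug->F->R->C->L->H->refl->C->L'->E->R'->A->plug->A
Char 4 ('F'): step: R->3, L=3; F->plug->F->R->G->L->D->refl->B->L'->D->R'->H->plug->G
Char 5 ('G'): step: R->4, L=3; G->plug->H->R->H->L->E->refl->G->L'->F->R'->E->plug->E
Char 6 ('F'): step: R->5, L=3; F->plug->F->R->B->L->F->refl->A->L'->A->R'->E->plug->E
Char 7 ('H'): step: R->6, L=3; H->plug->G->R->B->L->F->refl->A->L'->A->R'->E->plug->E
Char 8 ('C'): step: R->7, L=3; C->plug->C->R->G->L->D->refl->B->L'->D->R'->G->plug->H
Char 9 ('F'): step: R->0, L->4 (L advanced); F->plug->F->R->C->L->A->refl->F->L'->E->R'->H->plug->G
Final: ciphertext=BGAGEEEHG, RIGHT=0, LEFT=4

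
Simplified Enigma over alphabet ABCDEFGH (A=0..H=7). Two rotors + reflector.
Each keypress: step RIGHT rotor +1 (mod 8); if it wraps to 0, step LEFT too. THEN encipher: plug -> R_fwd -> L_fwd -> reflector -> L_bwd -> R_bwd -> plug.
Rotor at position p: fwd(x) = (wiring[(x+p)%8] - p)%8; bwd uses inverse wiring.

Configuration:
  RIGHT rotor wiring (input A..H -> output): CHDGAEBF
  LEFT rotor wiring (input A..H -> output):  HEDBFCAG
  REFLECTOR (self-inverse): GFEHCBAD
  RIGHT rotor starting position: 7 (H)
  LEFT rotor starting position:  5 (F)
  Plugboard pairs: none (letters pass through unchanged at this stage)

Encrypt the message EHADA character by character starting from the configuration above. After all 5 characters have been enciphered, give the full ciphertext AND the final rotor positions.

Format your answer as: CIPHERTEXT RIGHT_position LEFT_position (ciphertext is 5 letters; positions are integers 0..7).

Answer: BEFBH 4 6

Derivation:
Char 1 ('E'): step: R->0, L->6 (L advanced); E->plug->E->R->A->L->C->refl->E->L'->H->R'->B->plug->B
Char 2 ('H'): step: R->1, L=6; H->plug->H->R->B->L->A->refl->G->L'->D->R'->E->plug->E
Char 3 ('A'): step: R->2, L=6; A->plug->A->R->B->L->A->refl->G->L'->D->R'->F->plug->F
Char 4 ('D'): step: R->3, L=6; D->plug->D->R->G->L->H->refl->D->L'->F->R'->B->plug->B
Char 5 ('A'): step: R->4, L=6; A->plug->A->R->E->L->F->refl->B->L'->C->R'->H->plug->H
Final: ciphertext=BEFBH, RIGHT=4, LEFT=6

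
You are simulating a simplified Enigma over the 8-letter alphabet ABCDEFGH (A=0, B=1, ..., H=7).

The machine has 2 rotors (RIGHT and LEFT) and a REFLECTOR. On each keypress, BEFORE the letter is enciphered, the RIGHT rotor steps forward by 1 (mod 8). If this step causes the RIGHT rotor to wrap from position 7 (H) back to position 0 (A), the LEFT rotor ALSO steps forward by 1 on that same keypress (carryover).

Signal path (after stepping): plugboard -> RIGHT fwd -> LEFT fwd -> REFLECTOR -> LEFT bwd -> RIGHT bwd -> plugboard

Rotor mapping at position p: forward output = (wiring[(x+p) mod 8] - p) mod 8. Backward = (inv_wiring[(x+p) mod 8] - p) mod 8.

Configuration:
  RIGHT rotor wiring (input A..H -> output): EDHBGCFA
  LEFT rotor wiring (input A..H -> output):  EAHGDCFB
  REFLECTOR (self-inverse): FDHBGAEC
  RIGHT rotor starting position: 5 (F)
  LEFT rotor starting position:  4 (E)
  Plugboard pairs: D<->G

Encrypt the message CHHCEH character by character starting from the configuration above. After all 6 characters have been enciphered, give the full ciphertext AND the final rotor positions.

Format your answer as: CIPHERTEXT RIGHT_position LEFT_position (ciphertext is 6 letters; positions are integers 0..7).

Char 1 ('C'): step: R->6, L=4; C->plug->C->R->G->L->D->refl->B->L'->C->R'->B->plug->B
Char 2 ('H'): step: R->7, L=4; H->plug->H->R->G->L->D->refl->B->L'->C->R'->E->plug->E
Char 3 ('H'): step: R->0, L->5 (L advanced); H->plug->H->R->A->L->F->refl->A->L'->B->R'->D->plug->G
Char 4 ('C'): step: R->1, L=5; C->plug->C->R->A->L->F->refl->A->L'->B->R'->E->plug->E
Char 5 ('E'): step: R->2, L=5; E->plug->E->R->D->L->H->refl->C->L'->F->R'->A->plug->A
Char 6 ('H'): step: R->3, L=5; H->plug->H->R->E->L->D->refl->B->L'->G->R'->A->plug->A
Final: ciphertext=BEGEAA, RIGHT=3, LEFT=5

Answer: BEGEAA 3 5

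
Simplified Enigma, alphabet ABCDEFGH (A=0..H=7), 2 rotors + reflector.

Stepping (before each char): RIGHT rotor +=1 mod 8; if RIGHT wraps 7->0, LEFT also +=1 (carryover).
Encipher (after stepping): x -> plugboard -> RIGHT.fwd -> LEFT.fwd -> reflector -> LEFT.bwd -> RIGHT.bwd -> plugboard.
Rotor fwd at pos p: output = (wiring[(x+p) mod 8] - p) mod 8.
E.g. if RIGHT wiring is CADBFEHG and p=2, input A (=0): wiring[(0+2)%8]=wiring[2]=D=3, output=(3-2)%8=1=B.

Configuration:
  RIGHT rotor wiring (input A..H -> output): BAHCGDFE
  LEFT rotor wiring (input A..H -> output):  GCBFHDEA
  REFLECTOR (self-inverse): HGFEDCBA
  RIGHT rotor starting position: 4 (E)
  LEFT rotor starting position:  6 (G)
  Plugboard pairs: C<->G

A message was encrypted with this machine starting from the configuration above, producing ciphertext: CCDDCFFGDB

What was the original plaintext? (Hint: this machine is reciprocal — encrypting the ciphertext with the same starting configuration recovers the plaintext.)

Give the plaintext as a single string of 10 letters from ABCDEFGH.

Char 1 ('C'): step: R->5, L=6; C->plug->G->R->F->L->H->refl->A->L'->C->R'->F->plug->F
Char 2 ('C'): step: R->6, L=6; C->plug->G->R->A->L->G->refl->B->L'->G->R'->B->plug->B
Char 3 ('D'): step: R->7, L=6; D->plug->D->R->A->L->G->refl->B->L'->G->R'->H->plug->H
Char 4 ('D'): step: R->0, L->7 (L advanced); D->plug->D->R->C->L->D->refl->E->L'->G->R'->E->plug->E
Char 5 ('C'): step: R->1, L=7; C->plug->G->R->D->L->C->refl->F->L'->H->R'->A->plug->A
Char 6 ('F'): step: R->2, L=7; F->plug->F->R->C->L->D->refl->E->L'->G->R'->H->plug->H
Char 7 ('F'): step: R->3, L=7; F->plug->F->R->G->L->E->refl->D->L'->C->R'->D->plug->D
Char 8 ('G'): step: R->4, L=7; G->plug->C->R->B->L->H->refl->A->L'->F->R'->E->plug->E
Char 9 ('D'): step: R->5, L=7; D->plug->D->R->E->L->G->refl->B->L'->A->R'->B->plug->B
Char 10 ('B'): step: R->6, L=7; B->plug->B->R->G->L->E->refl->D->L'->C->R'->D->plug->D

Answer: FBHEAHDEBD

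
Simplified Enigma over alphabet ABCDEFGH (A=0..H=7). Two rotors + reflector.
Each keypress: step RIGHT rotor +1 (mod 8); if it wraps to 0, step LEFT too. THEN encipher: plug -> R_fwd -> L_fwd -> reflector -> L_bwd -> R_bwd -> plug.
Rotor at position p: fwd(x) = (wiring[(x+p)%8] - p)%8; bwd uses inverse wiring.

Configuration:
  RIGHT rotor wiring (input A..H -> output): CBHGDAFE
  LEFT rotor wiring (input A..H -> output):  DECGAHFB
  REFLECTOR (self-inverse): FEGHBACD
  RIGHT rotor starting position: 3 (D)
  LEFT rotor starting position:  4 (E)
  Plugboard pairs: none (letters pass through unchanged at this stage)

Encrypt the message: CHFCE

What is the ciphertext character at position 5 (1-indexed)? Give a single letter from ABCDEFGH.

Char 1 ('C'): step: R->4, L=4; C->plug->C->R->B->L->D->refl->H->L'->E->R'->B->plug->B
Char 2 ('H'): step: R->5, L=4; H->plug->H->R->G->L->G->refl->C->L'->H->R'->C->plug->C
Char 3 ('F'): step: R->6, L=4; F->plug->F->R->A->L->E->refl->B->L'->C->R'->H->plug->H
Char 4 ('C'): step: R->7, L=4; C->plug->C->R->C->L->B->refl->E->L'->A->R'->D->plug->D
Char 5 ('E'): step: R->0, L->5 (L advanced); E->plug->E->R->D->L->G->refl->C->L'->A->R'->F->plug->F

F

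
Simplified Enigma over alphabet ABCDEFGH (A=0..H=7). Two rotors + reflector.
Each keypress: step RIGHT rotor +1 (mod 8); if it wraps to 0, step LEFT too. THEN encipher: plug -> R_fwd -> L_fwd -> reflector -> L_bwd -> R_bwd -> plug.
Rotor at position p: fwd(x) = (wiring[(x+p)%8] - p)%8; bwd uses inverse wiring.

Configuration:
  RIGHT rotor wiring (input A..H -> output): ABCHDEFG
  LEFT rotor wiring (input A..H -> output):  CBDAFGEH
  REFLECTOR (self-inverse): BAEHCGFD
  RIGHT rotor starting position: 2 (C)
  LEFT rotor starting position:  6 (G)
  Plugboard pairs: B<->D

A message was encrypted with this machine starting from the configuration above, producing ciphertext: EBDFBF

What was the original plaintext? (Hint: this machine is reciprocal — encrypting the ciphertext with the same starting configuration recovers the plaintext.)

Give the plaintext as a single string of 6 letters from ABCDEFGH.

Char 1 ('E'): step: R->3, L=6; E->plug->E->R->D->L->D->refl->H->L'->G->R'->G->plug->G
Char 2 ('B'): step: R->4, L=6; B->plug->D->R->C->L->E->refl->C->L'->F->R'->F->plug->F
Char 3 ('D'): step: R->5, L=6; D->plug->B->R->A->L->G->refl->F->L'->E->R'->E->plug->E
Char 4 ('F'): step: R->6, L=6; F->plug->F->R->B->L->B->refl->A->L'->H->R'->A->plug->A
Char 5 ('B'): step: R->7, L=6; B->plug->D->R->D->L->D->refl->H->L'->G->R'->H->plug->H
Char 6 ('F'): step: R->0, L->7 (L advanced); F->plug->F->R->E->L->B->refl->A->L'->A->R'->A->plug->A

Answer: GFEAHA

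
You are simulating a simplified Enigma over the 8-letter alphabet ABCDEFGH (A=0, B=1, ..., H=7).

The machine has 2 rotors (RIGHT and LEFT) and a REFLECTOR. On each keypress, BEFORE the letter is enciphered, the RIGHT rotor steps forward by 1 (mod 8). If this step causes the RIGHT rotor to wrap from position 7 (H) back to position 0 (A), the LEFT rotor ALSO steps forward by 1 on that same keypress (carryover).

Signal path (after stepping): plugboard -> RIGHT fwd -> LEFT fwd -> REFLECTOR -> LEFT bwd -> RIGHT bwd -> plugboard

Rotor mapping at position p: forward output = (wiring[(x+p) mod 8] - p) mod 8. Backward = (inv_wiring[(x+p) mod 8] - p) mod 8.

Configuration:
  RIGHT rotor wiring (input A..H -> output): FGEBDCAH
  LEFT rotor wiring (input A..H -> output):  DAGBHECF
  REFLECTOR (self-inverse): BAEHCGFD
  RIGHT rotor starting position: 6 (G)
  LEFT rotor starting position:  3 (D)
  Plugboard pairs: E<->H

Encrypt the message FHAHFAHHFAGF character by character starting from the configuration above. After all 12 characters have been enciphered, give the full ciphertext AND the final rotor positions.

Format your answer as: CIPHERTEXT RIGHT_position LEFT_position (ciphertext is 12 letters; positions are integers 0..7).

Char 1 ('F'): step: R->7, L=3; F->plug->F->R->E->L->C->refl->E->L'->B->R'->H->plug->E
Char 2 ('H'): step: R->0, L->4 (L advanced); H->plug->E->R->D->L->B->refl->A->L'->B->R'->D->plug->D
Char 3 ('A'): step: R->1, L=4; A->plug->A->R->F->L->E->refl->C->L'->G->R'->G->plug->G
Char 4 ('H'): step: R->2, L=4; H->plug->E->R->G->L->C->refl->E->L'->F->R'->F->plug->F
Char 5 ('F'): step: R->3, L=4; F->plug->F->R->C->L->G->refl->F->L'->H->R'->C->plug->C
Char 6 ('A'): step: R->4, L=4; A->plug->A->R->H->L->F->refl->G->L'->C->R'->F->plug->F
Char 7 ('H'): step: R->5, L=4; H->plug->E->R->B->L->A->refl->B->L'->D->R'->B->plug->B
Char 8 ('H'): step: R->6, L=4; H->plug->E->R->G->L->C->refl->E->L'->F->R'->G->plug->G
Char 9 ('F'): step: R->7, L=4; F->plug->F->R->E->L->H->refl->D->L'->A->R'->A->plug->A
Char 10 ('A'): step: R->0, L->5 (L advanced); A->plug->A->R->F->L->B->refl->A->L'->C->R'->F->plug->F
Char 11 ('G'): step: R->1, L=5; G->plug->G->R->G->L->E->refl->C->L'->H->R'->F->plug->F
Char 12 ('F'): step: R->2, L=5; F->plug->F->R->F->L->B->refl->A->L'->C->R'->A->plug->A
Final: ciphertext=EDGFCFBGAFFA, RIGHT=2, LEFT=5

Answer: EDGFCFBGAFFA 2 5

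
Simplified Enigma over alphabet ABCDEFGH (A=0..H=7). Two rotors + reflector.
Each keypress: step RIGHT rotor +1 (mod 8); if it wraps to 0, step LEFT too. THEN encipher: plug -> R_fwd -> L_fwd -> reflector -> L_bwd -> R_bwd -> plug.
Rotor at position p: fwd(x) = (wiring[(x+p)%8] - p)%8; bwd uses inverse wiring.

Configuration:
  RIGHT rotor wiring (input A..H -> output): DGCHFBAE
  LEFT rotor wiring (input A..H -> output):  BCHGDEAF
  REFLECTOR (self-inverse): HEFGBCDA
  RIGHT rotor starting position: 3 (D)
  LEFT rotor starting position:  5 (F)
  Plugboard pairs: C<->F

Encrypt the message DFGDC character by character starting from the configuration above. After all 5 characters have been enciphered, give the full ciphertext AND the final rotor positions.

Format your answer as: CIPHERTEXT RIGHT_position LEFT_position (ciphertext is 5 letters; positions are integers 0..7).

Answer: CECCE 0 6

Derivation:
Char 1 ('D'): step: R->4, L=5; D->plug->D->R->A->L->H->refl->A->L'->C->R'->F->plug->C
Char 2 ('F'): step: R->5, L=5; F->plug->C->R->H->L->G->refl->D->L'->B->R'->E->plug->E
Char 3 ('G'): step: R->6, L=5; G->plug->G->R->H->L->G->refl->D->L'->B->R'->F->plug->C
Char 4 ('D'): step: R->7, L=5; D->plug->D->R->D->L->E->refl->B->L'->G->R'->F->plug->C
Char 5 ('C'): step: R->0, L->6 (L advanced); C->plug->F->R->B->L->H->refl->A->L'->F->R'->E->plug->E
Final: ciphertext=CECCE, RIGHT=0, LEFT=6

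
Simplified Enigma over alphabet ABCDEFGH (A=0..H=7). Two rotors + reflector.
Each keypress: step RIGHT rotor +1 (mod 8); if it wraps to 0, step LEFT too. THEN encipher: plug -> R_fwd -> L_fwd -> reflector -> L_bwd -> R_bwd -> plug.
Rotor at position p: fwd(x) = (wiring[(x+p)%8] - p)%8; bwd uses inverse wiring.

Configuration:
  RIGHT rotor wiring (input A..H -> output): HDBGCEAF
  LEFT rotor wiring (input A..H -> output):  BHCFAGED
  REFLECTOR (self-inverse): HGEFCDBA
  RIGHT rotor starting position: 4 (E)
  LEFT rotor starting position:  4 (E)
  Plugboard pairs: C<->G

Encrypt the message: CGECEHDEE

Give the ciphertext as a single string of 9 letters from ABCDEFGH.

Answer: GFAECEBGC

Derivation:
Char 1 ('C'): step: R->5, L=4; C->plug->G->R->B->L->C->refl->E->L'->A->R'->C->plug->G
Char 2 ('G'): step: R->6, L=4; G->plug->C->R->B->L->C->refl->E->L'->A->R'->F->plug->F
Char 3 ('E'): step: R->7, L=4; E->plug->E->R->H->L->B->refl->G->L'->G->R'->A->plug->A
Char 4 ('C'): step: R->0, L->5 (L advanced); C->plug->G->R->A->L->B->refl->G->L'->C->R'->E->plug->E
Char 5 ('E'): step: R->1, L=5; E->plug->E->R->D->L->E->refl->C->L'->E->R'->G->plug->C
Char 6 ('H'): step: R->2, L=5; H->plug->H->R->B->L->H->refl->A->L'->G->R'->E->plug->E
Char 7 ('D'): step: R->3, L=5; D->plug->D->R->F->L->F->refl->D->L'->H->R'->B->plug->B
Char 8 ('E'): step: R->4, L=5; E->plug->E->R->D->L->E->refl->C->L'->E->R'->C->plug->G
Char 9 ('E'): step: R->5, L=5; E->plug->E->R->G->L->A->refl->H->L'->B->R'->G->plug->C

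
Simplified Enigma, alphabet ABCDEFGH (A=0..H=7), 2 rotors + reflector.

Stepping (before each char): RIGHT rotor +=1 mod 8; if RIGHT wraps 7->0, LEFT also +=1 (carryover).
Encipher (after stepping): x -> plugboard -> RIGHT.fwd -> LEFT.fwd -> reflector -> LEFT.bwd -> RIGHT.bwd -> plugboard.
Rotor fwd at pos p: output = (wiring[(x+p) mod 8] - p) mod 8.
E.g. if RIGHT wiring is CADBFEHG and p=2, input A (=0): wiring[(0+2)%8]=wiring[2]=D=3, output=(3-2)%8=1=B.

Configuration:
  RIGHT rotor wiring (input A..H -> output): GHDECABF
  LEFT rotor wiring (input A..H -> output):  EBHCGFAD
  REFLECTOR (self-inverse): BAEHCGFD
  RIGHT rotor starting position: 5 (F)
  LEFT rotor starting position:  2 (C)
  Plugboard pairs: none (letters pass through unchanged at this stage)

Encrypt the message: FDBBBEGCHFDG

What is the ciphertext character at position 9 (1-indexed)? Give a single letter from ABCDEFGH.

Char 1 ('F'): step: R->6, L=2; F->plug->F->R->G->L->C->refl->E->L'->C->R'->H->plug->H
Char 2 ('D'): step: R->7, L=2; D->plug->D->R->E->L->G->refl->F->L'->A->R'->C->plug->C
Char 3 ('B'): step: R->0, L->3 (L advanced); B->plug->B->R->H->L->E->refl->C->L'->C->R'->E->plug->E
Char 4 ('B'): step: R->1, L=3; B->plug->B->R->C->L->C->refl->E->L'->H->R'->E->plug->E
Char 5 ('B'): step: R->2, L=3; B->plug->B->R->C->L->C->refl->E->L'->H->R'->E->plug->E
Char 6 ('E'): step: R->3, L=3; E->plug->E->R->C->L->C->refl->E->L'->H->R'->B->plug->B
Char 7 ('G'): step: R->4, L=3; G->plug->G->R->H->L->E->refl->C->L'->C->R'->E->plug->E
Char 8 ('C'): step: R->5, L=3; C->plug->C->R->A->L->H->refl->D->L'->B->R'->D->plug->D
Char 9 ('H'): step: R->6, L=3; H->plug->H->R->C->L->C->refl->E->L'->H->R'->B->plug->B

B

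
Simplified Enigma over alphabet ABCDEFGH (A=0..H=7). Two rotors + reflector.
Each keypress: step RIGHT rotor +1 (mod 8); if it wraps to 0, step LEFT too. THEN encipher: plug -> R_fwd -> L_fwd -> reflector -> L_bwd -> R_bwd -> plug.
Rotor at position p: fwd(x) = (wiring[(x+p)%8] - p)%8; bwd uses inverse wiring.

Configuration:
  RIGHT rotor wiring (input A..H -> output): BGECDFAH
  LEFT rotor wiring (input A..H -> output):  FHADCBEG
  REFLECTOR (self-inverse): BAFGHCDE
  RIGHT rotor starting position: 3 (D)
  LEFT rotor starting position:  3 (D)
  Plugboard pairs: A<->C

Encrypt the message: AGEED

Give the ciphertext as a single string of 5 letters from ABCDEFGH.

Answer: FFBCA

Derivation:
Char 1 ('A'): step: R->4, L=3; A->plug->C->R->E->L->D->refl->G->L'->C->R'->F->plug->F
Char 2 ('G'): step: R->5, L=3; G->plug->G->R->F->L->C->refl->F->L'->H->R'->F->plug->F
Char 3 ('E'): step: R->6, L=3; E->plug->E->R->G->L->E->refl->H->L'->B->R'->B->plug->B
Char 4 ('E'): step: R->7, L=3; E->plug->E->R->D->L->B->refl->A->L'->A->R'->A->plug->C
Char 5 ('D'): step: R->0, L->4 (L advanced); D->plug->D->R->C->L->A->refl->B->L'->E->R'->C->plug->A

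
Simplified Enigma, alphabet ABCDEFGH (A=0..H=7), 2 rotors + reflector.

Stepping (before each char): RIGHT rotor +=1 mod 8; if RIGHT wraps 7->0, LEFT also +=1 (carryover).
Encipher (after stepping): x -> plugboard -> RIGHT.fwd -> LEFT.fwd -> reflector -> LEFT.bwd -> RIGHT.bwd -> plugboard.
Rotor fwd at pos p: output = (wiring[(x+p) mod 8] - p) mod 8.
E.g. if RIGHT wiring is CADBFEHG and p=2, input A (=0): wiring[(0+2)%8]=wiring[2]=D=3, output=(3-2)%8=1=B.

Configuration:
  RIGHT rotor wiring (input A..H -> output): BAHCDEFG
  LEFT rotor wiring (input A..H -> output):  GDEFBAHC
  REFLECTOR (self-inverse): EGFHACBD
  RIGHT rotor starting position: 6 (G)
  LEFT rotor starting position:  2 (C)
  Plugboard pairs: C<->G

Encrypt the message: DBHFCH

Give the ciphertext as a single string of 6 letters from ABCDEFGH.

Char 1 ('D'): step: R->7, L=2; D->plug->D->R->A->L->C->refl->F->L'->E->R'->F->plug->F
Char 2 ('B'): step: R->0, L->3 (L advanced); B->plug->B->R->A->L->C->refl->F->L'->C->R'->D->plug->D
Char 3 ('H'): step: R->1, L=3; H->plug->H->R->A->L->C->refl->F->L'->C->R'->D->plug->D
Char 4 ('F'): step: R->2, L=3; F->plug->F->R->E->L->H->refl->D->L'->F->R'->A->plug->A
Char 5 ('C'): step: R->3, L=3; C->plug->G->R->F->L->D->refl->H->L'->E->R'->H->plug->H
Char 6 ('H'): step: R->4, L=3; H->plug->H->R->G->L->A->refl->E->L'->D->R'->G->plug->C

Answer: FDDAHC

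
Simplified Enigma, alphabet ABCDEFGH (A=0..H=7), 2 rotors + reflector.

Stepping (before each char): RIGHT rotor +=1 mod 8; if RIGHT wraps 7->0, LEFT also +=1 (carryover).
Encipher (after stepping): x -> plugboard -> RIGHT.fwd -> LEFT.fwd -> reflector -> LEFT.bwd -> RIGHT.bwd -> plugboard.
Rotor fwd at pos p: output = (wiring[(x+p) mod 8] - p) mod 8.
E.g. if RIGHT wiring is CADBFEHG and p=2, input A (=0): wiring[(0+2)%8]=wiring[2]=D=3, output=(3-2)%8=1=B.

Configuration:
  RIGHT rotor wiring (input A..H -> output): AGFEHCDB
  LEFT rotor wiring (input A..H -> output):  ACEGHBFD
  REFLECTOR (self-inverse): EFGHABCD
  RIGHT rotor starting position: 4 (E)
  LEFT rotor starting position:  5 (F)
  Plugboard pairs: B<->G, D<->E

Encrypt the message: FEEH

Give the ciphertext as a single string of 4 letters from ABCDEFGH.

Answer: DBHG

Derivation:
Char 1 ('F'): step: R->5, L=5; F->plug->F->R->A->L->E->refl->A->L'->B->R'->E->plug->D
Char 2 ('E'): step: R->6, L=5; E->plug->D->R->A->L->E->refl->A->L'->B->R'->G->plug->B
Char 3 ('E'): step: R->7, L=5; E->plug->D->R->G->L->B->refl->F->L'->E->R'->H->plug->H
Char 4 ('H'): step: R->0, L->6 (L advanced); H->plug->H->R->B->L->F->refl->B->L'->G->R'->B->plug->G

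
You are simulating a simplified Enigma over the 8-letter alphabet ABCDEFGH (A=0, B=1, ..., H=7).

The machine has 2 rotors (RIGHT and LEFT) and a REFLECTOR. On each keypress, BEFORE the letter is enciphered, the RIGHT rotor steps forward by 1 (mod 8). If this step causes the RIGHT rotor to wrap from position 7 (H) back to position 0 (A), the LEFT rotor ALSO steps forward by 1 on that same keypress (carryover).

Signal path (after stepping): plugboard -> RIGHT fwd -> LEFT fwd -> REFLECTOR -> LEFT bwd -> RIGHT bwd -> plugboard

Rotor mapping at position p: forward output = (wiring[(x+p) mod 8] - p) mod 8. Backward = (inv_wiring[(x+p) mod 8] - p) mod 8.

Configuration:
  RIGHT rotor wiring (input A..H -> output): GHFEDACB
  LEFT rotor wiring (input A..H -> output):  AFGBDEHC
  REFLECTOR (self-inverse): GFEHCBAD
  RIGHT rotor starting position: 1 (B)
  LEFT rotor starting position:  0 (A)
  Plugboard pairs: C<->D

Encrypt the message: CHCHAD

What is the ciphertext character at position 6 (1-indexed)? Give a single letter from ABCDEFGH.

Char 1 ('C'): step: R->2, L=0; C->plug->D->R->G->L->H->refl->D->L'->E->R'->G->plug->G
Char 2 ('H'): step: R->3, L=0; H->plug->H->R->C->L->G->refl->A->L'->A->R'->B->plug->B
Char 3 ('C'): step: R->4, L=0; C->plug->D->R->F->L->E->refl->C->L'->H->R'->A->plug->A
Char 4 ('H'): step: R->5, L=0; H->plug->H->R->G->L->H->refl->D->L'->E->R'->C->plug->D
Char 5 ('A'): step: R->6, L=0; A->plug->A->R->E->L->D->refl->H->L'->G->R'->F->plug->F
Char 6 ('D'): step: R->7, L=0; D->plug->C->R->A->L->A->refl->G->L'->C->R'->A->plug->A

A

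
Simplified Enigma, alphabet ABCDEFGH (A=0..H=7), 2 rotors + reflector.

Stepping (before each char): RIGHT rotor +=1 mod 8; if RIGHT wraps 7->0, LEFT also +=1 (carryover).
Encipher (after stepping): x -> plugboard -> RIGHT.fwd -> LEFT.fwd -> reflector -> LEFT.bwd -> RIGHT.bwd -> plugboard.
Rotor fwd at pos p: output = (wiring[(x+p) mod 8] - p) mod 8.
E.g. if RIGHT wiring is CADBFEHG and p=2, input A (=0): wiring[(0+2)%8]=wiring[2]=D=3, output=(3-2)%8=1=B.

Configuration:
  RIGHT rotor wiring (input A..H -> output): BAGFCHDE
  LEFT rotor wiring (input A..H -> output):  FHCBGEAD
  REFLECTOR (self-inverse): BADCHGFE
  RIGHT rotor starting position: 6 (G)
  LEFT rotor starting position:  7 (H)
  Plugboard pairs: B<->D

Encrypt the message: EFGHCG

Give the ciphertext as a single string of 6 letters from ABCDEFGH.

Char 1 ('E'): step: R->7, L=7; E->plug->E->R->G->L->F->refl->G->L'->B->R'->C->plug->C
Char 2 ('F'): step: R->0, L->0 (L advanced); F->plug->F->R->H->L->D->refl->C->L'->C->R'->E->plug->E
Char 3 ('G'): step: R->1, L=0; G->plug->G->R->D->L->B->refl->A->L'->G->R'->E->plug->E
Char 4 ('H'): step: R->2, L=0; H->plug->H->R->G->L->A->refl->B->L'->D->R'->B->plug->D
Char 5 ('C'): step: R->3, L=0; C->plug->C->R->E->L->G->refl->F->L'->A->R'->D->plug->B
Char 6 ('G'): step: R->4, L=0; G->plug->G->R->C->L->C->refl->D->L'->H->R'->C->plug->C

Answer: CEEDBC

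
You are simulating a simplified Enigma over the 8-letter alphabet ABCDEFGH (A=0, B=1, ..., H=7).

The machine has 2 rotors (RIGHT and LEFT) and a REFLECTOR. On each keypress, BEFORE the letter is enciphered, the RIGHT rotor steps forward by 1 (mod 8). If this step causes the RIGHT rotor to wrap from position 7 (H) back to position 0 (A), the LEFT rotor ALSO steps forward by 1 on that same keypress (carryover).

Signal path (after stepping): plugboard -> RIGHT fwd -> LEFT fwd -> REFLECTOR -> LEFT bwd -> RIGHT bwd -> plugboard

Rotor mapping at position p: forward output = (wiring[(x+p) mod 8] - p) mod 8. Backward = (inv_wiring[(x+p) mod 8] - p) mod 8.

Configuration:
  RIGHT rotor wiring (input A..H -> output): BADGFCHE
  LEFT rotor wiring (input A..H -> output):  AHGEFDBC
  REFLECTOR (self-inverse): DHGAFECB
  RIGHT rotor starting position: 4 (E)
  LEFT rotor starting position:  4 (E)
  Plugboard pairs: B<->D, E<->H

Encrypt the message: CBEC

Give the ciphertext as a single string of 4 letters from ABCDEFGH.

Answer: AECG

Derivation:
Char 1 ('C'): step: R->5, L=4; C->plug->C->R->H->L->A->refl->D->L'->F->R'->A->plug->A
Char 2 ('B'): step: R->6, L=4; B->plug->D->R->C->L->F->refl->E->L'->E->R'->H->plug->E
Char 3 ('E'): step: R->7, L=4; E->plug->H->R->A->L->B->refl->H->L'->B->R'->C->plug->C
Char 4 ('C'): step: R->0, L->5 (L advanced); C->plug->C->R->D->L->D->refl->A->L'->H->R'->G->plug->G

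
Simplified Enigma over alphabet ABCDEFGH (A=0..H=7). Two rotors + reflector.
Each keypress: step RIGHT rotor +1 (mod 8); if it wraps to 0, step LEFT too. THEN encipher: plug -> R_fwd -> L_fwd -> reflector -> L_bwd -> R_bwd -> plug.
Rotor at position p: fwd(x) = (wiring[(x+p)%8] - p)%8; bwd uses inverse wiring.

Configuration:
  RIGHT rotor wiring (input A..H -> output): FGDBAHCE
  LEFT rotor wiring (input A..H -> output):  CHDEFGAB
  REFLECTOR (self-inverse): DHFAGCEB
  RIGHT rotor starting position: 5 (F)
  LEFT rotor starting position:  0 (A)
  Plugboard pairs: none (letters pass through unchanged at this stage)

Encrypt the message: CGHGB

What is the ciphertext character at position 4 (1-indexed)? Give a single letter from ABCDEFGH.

Char 1 ('C'): step: R->6, L=0; C->plug->C->R->H->L->B->refl->H->L'->B->R'->H->plug->H
Char 2 ('G'): step: R->7, L=0; G->plug->G->R->A->L->C->refl->F->L'->E->R'->D->plug->D
Char 3 ('H'): step: R->0, L->1 (L advanced); H->plug->H->R->E->L->F->refl->C->L'->B->R'->D->plug->D
Char 4 ('G'): step: R->1, L=1; G->plug->G->R->D->L->E->refl->G->L'->A->R'->C->plug->C

C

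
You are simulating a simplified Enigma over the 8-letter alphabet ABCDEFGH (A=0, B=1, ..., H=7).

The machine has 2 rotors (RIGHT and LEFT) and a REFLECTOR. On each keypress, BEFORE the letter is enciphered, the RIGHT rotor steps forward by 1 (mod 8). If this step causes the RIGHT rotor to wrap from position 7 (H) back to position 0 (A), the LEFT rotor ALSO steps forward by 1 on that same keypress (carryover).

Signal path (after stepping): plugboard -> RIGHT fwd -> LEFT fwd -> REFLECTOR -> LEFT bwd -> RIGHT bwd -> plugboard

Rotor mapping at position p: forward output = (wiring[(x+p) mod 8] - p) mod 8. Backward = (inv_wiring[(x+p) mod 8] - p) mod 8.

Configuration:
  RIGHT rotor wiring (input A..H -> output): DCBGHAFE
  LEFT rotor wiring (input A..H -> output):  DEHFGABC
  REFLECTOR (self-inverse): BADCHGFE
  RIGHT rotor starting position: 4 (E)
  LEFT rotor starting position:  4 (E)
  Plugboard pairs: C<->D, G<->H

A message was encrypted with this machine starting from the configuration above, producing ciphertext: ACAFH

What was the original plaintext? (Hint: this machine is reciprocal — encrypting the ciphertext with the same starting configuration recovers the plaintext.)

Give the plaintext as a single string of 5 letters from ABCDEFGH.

Char 1 ('A'): step: R->5, L=4; A->plug->A->R->D->L->G->refl->F->L'->C->R'->H->plug->G
Char 2 ('C'): step: R->6, L=4; C->plug->D->R->E->L->H->refl->E->L'->B->R'->G->plug->H
Char 3 ('A'): step: R->7, L=4; A->plug->A->R->F->L->A->refl->B->L'->H->R'->E->plug->E
Char 4 ('F'): step: R->0, L->5 (L advanced); F->plug->F->R->A->L->D->refl->C->L'->F->R'->G->plug->H
Char 5 ('H'): step: R->1, L=5; H->plug->G->R->D->L->G->refl->F->L'->C->R'->H->plug->G

Answer: GHEHG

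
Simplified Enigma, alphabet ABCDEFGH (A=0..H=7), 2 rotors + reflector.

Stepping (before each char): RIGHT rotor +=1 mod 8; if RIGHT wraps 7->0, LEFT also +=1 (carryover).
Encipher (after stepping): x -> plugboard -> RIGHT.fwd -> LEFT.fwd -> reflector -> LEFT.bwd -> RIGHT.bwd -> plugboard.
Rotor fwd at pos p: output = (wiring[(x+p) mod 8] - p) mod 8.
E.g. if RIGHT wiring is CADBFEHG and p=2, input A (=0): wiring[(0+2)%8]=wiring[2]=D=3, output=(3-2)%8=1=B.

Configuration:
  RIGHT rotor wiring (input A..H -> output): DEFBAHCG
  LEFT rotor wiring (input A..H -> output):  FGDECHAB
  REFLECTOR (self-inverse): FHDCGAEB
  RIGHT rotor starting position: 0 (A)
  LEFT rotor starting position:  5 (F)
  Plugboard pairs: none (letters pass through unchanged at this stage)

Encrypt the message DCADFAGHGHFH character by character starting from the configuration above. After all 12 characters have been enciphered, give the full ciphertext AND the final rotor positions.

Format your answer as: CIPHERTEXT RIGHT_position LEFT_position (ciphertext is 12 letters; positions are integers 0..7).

Answer: AFCHCDFCEBGC 4 6

Derivation:
Char 1 ('D'): step: R->1, L=5; D->plug->D->R->H->L->F->refl->A->L'->D->R'->A->plug->A
Char 2 ('C'): step: R->2, L=5; C->plug->C->R->G->L->H->refl->B->L'->E->R'->F->plug->F
Char 3 ('A'): step: R->3, L=5; A->plug->A->R->G->L->H->refl->B->L'->E->R'->C->plug->C
Char 4 ('D'): step: R->4, L=5; D->plug->D->R->C->L->E->refl->G->L'->F->R'->H->plug->H
Char 5 ('F'): step: R->5, L=5; F->plug->F->R->A->L->C->refl->D->L'->B->R'->C->plug->C
Char 6 ('A'): step: R->6, L=5; A->plug->A->R->E->L->B->refl->H->L'->G->R'->D->plug->D
Char 7 ('G'): step: R->7, L=5; G->plug->G->R->A->L->C->refl->D->L'->B->R'->F->plug->F
Char 8 ('H'): step: R->0, L->6 (L advanced); H->plug->H->R->G->L->E->refl->G->L'->F->R'->C->plug->C
Char 9 ('G'): step: R->1, L=6; G->plug->G->R->F->L->G->refl->E->L'->G->R'->E->plug->E
Char 10 ('H'): step: R->2, L=6; H->plug->H->R->C->L->H->refl->B->L'->H->R'->B->plug->B
Char 11 ('F'): step: R->3, L=6; F->plug->F->R->A->L->C->refl->D->L'->B->R'->G->plug->G
Char 12 ('H'): step: R->4, L=6; H->plug->H->R->F->L->G->refl->E->L'->G->R'->C->plug->C
Final: ciphertext=AFCHCDFCEBGC, RIGHT=4, LEFT=6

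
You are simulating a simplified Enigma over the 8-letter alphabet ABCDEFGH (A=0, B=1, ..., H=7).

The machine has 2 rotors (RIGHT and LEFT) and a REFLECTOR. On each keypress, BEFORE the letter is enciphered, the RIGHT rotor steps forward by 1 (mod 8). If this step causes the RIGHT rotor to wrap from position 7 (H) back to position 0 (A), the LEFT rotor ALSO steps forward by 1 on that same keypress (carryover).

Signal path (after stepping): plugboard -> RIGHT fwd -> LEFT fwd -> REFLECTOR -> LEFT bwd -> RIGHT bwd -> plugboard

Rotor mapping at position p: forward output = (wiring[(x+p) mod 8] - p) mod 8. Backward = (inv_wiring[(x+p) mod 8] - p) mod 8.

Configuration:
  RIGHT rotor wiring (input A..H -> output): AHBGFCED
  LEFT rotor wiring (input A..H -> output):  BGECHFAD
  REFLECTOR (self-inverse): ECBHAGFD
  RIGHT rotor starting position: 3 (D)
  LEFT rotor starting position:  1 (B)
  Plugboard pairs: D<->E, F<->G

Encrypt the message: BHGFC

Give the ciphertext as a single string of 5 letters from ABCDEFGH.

Char 1 ('B'): step: R->4, L=1; B->plug->B->R->G->L->C->refl->B->L'->C->R'->H->plug->H
Char 2 ('H'): step: R->5, L=1; H->plug->H->R->A->L->F->refl->G->L'->D->R'->D->plug->E
Char 3 ('G'): step: R->6, L=1; G->plug->F->R->A->L->F->refl->G->L'->D->R'->E->plug->D
Char 4 ('F'): step: R->7, L=1; F->plug->G->R->D->L->G->refl->F->L'->A->R'->C->plug->C
Char 5 ('C'): step: R->0, L->2 (L advanced); C->plug->C->R->B->L->A->refl->E->L'->H->R'->B->plug->B

Answer: HEDCB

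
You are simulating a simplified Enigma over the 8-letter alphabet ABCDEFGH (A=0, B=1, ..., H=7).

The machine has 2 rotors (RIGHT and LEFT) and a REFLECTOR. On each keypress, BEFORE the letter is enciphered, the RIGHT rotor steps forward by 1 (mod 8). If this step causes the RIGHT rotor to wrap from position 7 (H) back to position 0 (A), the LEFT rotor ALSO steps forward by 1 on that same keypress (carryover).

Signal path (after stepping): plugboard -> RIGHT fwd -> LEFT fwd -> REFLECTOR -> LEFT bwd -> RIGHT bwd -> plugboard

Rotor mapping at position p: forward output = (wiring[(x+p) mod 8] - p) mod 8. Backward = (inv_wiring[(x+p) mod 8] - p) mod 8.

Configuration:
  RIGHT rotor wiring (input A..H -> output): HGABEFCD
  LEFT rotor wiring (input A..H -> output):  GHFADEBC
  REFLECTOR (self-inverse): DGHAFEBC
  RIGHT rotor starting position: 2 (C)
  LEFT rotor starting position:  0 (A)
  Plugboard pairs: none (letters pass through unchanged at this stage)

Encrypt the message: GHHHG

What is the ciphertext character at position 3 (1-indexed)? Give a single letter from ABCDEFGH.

Char 1 ('G'): step: R->3, L=0; G->plug->G->R->D->L->A->refl->D->L'->E->R'->F->plug->F
Char 2 ('H'): step: R->4, L=0; H->plug->H->R->F->L->E->refl->F->L'->C->R'->F->plug->F
Char 3 ('H'): step: R->5, L=0; H->plug->H->R->H->L->C->refl->H->L'->B->R'->E->plug->E

E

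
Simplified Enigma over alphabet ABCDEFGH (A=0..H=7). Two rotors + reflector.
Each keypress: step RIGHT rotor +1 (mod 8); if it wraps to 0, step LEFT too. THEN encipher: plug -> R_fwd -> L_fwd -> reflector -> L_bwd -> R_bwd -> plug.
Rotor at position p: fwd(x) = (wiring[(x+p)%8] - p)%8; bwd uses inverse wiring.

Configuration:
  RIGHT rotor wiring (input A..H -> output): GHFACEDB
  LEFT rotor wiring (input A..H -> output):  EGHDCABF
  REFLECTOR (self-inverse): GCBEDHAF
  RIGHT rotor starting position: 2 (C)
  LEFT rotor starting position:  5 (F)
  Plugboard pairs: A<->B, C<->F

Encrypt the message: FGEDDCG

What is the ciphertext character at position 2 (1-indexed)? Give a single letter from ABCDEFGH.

Char 1 ('F'): step: R->3, L=5; F->plug->C->R->B->L->E->refl->D->L'->A->R'->D->plug->D
Char 2 ('G'): step: R->4, L=5; G->plug->G->R->B->L->E->refl->D->L'->A->R'->B->plug->A

A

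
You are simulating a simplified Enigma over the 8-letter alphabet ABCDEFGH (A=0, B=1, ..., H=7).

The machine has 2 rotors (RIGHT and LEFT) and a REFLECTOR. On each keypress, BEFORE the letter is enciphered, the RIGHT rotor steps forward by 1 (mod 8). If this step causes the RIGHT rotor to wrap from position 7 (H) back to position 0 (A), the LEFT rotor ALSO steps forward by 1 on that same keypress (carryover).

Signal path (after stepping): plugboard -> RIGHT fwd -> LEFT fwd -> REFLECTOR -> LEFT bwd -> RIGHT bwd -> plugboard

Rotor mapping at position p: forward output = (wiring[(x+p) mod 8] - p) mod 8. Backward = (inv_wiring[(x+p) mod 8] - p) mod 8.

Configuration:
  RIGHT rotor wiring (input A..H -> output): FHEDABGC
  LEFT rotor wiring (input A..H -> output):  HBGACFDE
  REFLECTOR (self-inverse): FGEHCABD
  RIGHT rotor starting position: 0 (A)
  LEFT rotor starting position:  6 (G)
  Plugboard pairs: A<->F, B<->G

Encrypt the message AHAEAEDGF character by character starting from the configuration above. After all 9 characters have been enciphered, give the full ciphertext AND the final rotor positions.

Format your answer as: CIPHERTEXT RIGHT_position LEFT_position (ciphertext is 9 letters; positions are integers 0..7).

Answer: FCHCHAGHH 1 7

Derivation:
Char 1 ('A'): step: R->1, L=6; A->plug->F->R->F->L->C->refl->E->L'->G->R'->A->plug->F
Char 2 ('H'): step: R->2, L=6; H->plug->H->R->F->L->C->refl->E->L'->G->R'->C->plug->C
Char 3 ('A'): step: R->3, L=6; A->plug->F->R->C->L->B->refl->G->L'->B->R'->H->plug->H
Char 4 ('E'): step: R->4, L=6; E->plug->E->R->B->L->G->refl->B->L'->C->R'->C->plug->C
Char 5 ('A'): step: R->5, L=6; A->plug->F->R->H->L->H->refl->D->L'->D->R'->H->plug->H
Char 6 ('E'): step: R->6, L=6; E->plug->E->R->G->L->E->refl->C->L'->F->R'->F->plug->A
Char 7 ('D'): step: R->7, L=6; D->plug->D->R->F->L->C->refl->E->L'->G->R'->B->plug->G
Char 8 ('G'): step: R->0, L->7 (L advanced); G->plug->B->R->H->L->E->refl->C->L'->C->R'->H->plug->H
Char 9 ('F'): step: R->1, L=7; F->plug->A->R->G->L->G->refl->B->L'->E->R'->H->plug->H
Final: ciphertext=FCHCHAGHH, RIGHT=1, LEFT=7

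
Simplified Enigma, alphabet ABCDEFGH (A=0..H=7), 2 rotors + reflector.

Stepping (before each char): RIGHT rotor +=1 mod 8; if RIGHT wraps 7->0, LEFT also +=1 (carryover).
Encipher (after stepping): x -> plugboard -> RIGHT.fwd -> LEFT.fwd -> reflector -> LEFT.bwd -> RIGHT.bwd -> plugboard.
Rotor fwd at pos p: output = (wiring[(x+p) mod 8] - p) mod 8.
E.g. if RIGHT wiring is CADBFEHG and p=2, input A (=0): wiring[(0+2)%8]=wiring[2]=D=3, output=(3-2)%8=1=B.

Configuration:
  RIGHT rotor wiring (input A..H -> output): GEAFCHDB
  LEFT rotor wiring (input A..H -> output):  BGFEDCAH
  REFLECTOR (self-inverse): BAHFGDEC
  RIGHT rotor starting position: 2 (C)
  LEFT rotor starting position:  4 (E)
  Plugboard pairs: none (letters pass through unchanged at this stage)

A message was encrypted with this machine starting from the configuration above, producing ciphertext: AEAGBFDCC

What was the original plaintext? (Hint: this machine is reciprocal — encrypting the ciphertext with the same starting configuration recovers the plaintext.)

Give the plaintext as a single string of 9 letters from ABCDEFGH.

Char 1 ('A'): step: R->3, L=4; A->plug->A->R->C->L->E->refl->G->L'->B->R'->G->plug->G
Char 2 ('E'): step: R->4, L=4; E->plug->E->R->C->L->E->refl->G->L'->B->R'->H->plug->H
Char 3 ('A'): step: R->5, L=4; A->plug->A->R->C->L->E->refl->G->L'->B->R'->D->plug->D
Char 4 ('G'): step: R->6, L=4; G->plug->G->R->E->L->F->refl->D->L'->D->R'->B->plug->B
Char 5 ('B'): step: R->7, L=4; B->plug->B->R->H->L->A->refl->B->L'->G->R'->E->plug->E
Char 6 ('F'): step: R->0, L->5 (L advanced); F->plug->F->R->H->L->G->refl->E->L'->D->R'->G->plug->G
Char 7 ('D'): step: R->1, L=5; D->plug->D->R->B->L->D->refl->F->L'->A->R'->G->plug->G
Char 8 ('C'): step: R->2, L=5; C->plug->C->R->A->L->F->refl->D->L'->B->R'->E->plug->E
Char 9 ('C'): step: R->3, L=5; C->plug->C->R->E->L->B->refl->A->L'->F->R'->H->plug->H

Answer: GHDBEGGEH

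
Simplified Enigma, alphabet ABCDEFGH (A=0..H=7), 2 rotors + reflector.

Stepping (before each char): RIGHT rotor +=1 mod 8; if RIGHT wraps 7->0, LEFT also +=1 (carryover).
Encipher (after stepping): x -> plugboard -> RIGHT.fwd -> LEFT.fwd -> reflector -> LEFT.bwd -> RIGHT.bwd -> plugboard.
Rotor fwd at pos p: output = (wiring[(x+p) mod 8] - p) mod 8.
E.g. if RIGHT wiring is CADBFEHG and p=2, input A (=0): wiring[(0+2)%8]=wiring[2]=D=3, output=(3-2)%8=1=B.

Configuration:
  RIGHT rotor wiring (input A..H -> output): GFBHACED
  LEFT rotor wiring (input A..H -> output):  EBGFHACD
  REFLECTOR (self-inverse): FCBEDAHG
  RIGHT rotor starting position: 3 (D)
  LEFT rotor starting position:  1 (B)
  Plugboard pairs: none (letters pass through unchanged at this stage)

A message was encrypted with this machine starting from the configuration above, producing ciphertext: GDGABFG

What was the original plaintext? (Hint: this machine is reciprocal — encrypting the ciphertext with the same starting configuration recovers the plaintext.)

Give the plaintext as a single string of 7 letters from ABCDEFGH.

Answer: BEDGADE

Derivation:
Char 1 ('G'): step: R->4, L=1; G->plug->G->R->F->L->B->refl->C->L'->G->R'->B->plug->B
Char 2 ('D'): step: R->5, L=1; D->plug->D->R->B->L->F->refl->A->L'->A->R'->E->plug->E
Char 3 ('G'): step: R->6, L=1; G->plug->G->R->C->L->E->refl->D->L'->H->R'->D->plug->D
Char 4 ('A'): step: R->7, L=1; A->plug->A->R->E->L->H->refl->G->L'->D->R'->G->plug->G
Char 5 ('B'): step: R->0, L->2 (L advanced); B->plug->B->R->F->L->B->refl->C->L'->G->R'->A->plug->A
Char 6 ('F'): step: R->1, L=2; F->plug->F->R->D->L->G->refl->H->L'->H->R'->D->plug->D
Char 7 ('G'): step: R->2, L=2; G->plug->G->R->E->L->A->refl->F->L'->C->R'->E->plug->E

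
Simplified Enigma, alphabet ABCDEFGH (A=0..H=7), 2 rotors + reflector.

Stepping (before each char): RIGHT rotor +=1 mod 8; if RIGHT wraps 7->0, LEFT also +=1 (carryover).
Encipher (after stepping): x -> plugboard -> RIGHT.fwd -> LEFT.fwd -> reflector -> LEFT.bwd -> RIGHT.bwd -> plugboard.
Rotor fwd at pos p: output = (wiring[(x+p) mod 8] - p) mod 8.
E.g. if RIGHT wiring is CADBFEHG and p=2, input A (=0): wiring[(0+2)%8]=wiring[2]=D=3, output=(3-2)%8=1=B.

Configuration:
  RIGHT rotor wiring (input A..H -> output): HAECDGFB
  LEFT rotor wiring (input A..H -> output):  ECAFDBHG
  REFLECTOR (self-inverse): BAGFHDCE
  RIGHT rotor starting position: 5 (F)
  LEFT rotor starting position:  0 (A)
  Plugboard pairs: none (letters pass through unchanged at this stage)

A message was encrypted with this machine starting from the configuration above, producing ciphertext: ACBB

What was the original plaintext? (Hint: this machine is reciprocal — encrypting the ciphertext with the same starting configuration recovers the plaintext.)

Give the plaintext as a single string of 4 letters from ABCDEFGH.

Char 1 ('A'): step: R->6, L=0; A->plug->A->R->H->L->G->refl->C->L'->B->R'->C->plug->C
Char 2 ('C'): step: R->7, L=0; C->plug->C->R->B->L->C->refl->G->L'->H->R'->G->plug->G
Char 3 ('B'): step: R->0, L->1 (L advanced); B->plug->B->R->A->L->B->refl->A->L'->E->R'->C->plug->C
Char 4 ('B'): step: R->1, L=1; B->plug->B->R->D->L->C->refl->G->L'->F->R'->E->plug->E

Answer: CGCE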